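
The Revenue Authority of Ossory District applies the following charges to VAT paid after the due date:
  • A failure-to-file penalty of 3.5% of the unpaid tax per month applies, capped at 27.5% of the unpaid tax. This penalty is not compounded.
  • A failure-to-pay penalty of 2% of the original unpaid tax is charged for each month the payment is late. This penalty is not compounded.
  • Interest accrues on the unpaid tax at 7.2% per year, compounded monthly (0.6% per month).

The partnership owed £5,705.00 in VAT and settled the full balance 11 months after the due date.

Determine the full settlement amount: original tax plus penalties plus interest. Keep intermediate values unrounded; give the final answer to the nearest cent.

Failure-to-file: 11 × 3.5% × £5,705.00 = £2,196.43…, capped at 27.5% × £5,705.00 = £1,568.88…
Failure-to-pay penalty: 11 × 2% × £5,705.00 = £1,255.10
Interest: £5,705.00 × ((1 + 0.006)^11 − 1) = £5,705.00 × 0.0680161… = £388.0317…
Total = £5,705.00 + £2,823.9750 + £388.0317… = £8,917.01

£8,917.01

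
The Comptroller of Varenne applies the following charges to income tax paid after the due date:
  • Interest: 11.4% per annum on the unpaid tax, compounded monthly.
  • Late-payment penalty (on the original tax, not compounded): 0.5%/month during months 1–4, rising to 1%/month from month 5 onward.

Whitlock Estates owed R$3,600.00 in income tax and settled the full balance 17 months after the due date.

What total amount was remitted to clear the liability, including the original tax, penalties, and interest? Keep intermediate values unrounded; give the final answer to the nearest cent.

R$4,767.76

Penalty, months 1–4: 4 × 0.5% × R$3,600.00 = R$72.00
Penalty, months 5–17: 13 × 1% × R$3,600.00 = R$468.00
Interest (11.4%/yr ÷ 12 = 0.95%/month): R$3,600.00 × ((1 + 0.0095)^17 − 1) = R$627.7568…
Total = R$3,600.00 + R$540.0000 + R$627.7568… = R$4,767.76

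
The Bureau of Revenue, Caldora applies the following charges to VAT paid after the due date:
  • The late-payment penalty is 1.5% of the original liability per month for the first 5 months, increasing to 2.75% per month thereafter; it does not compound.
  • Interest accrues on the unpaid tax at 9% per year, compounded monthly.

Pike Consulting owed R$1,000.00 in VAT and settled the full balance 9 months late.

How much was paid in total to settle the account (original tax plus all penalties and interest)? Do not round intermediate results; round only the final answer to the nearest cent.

Penalty, months 1–5: 5 × 1.5% × R$1,000.00 = R$75.00
Penalty, months 6–9: 4 × 2.75% × R$1,000.00 = R$110.00
Interest (9%/yr ÷ 12 = 0.75%/month): R$1,000.00 × ((1 + 0.0075)^9 − 1) = R$69.5608…
Total = R$1,000.00 + R$185.0000 + R$69.5608… = R$1,254.56

R$1,254.56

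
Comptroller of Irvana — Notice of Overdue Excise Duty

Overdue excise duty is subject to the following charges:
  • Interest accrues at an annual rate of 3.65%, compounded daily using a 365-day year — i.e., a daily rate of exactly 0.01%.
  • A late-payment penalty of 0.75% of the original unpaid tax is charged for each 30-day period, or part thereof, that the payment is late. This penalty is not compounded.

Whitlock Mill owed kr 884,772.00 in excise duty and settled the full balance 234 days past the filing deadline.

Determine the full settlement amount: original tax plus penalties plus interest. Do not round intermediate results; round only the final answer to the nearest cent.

kr 958,805.06

Penalty periods: ⌈234/30⌉ = 8; penalty = 8 × 0.75% × kr 884,772.00 = kr 53,086.32
Interest: kr 884,772.00 × ((1 + 0.0001)^234 − 1) = kr 884,772.00 × 0.02367473… = kr 20,946.7386…
Total = kr 884,772.00 + kr 53,086.3200 + kr 20,946.7386… = kr 958,805.06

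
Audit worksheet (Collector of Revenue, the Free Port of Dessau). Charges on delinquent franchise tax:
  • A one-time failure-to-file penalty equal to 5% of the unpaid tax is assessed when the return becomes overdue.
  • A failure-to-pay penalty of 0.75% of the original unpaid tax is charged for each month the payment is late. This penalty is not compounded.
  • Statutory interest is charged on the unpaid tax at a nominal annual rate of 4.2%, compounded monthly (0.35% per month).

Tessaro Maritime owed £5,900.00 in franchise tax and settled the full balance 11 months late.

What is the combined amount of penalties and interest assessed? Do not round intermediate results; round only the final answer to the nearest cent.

£1,012.92

Failure-to-file penalty: 5% × £5,900.00 = £295.00
Failure-to-pay penalty = 0.75% × £5,900.00 × 11 mo = £486.75
Interest: £5,900.00 × ((1 + 0.0035)^11 − 1) = £5,900.00 × 0.0391809… = £231.1672…
Penalties + interest = £781.7500 + £231.1672… = £1,012.92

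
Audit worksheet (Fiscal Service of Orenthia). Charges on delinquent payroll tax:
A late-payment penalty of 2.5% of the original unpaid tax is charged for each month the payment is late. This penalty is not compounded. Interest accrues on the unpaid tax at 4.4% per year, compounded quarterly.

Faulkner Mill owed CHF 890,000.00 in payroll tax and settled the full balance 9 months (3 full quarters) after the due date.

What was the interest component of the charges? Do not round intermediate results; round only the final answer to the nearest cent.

CHF 29,694.25

Interest (4.4%/yr ÷ 4 = 1.1%/quarter): CHF 890,000.00 × ((1 + 0.011)^3 − 1) = CHF 29,694.2546…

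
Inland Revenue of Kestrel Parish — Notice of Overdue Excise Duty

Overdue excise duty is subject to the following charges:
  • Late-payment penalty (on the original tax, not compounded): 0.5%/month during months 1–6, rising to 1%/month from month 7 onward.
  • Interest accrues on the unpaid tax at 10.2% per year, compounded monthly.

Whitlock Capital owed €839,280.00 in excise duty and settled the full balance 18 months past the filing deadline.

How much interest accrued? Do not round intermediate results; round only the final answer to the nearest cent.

Interest (10.2%/yr ÷ 12 = 0.85%/month): €839,280.00 × ((1 + 0.0085)^18 − 1) = €138,121.7671…

€138,121.77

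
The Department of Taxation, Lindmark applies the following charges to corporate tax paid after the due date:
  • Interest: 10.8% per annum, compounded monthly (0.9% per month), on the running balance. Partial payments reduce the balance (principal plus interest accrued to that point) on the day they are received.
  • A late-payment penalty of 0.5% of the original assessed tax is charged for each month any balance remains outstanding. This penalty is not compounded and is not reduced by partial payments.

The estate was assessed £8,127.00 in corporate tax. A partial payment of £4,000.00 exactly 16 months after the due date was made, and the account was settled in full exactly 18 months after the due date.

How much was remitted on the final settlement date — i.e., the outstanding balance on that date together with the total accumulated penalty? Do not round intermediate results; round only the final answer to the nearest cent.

£6,208.40

Balance at month 16: £8,127.0000 × (1 + 0.009)^16 = £9,379.6994…
After £4,000.00 payment: £9,379.6994… − £4,000.00 = £5,379.6994…
Balance at month 18: £5,379.6994… × (1 + 0.009)^2 = £5,476.9697…
Penalty: 18 × 0.5% × £8,127.00 = £731.43
Final settlement = outstanding balance + penalty = £5,476.9697… + £731.43 = £6,208.40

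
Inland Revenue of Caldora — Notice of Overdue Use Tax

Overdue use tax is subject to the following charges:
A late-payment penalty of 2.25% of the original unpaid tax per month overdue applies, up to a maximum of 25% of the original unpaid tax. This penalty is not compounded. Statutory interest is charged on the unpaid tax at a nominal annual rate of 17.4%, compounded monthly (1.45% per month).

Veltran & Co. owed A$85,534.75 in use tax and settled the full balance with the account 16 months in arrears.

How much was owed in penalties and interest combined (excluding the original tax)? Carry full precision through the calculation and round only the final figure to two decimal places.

A$43,538.95

Penalty (uncapped): 16 × 2.25% × A$85,534.75 = A$30,792.51; cap = 25% × A$85,534.75 = A$21,383.69… → penalty = A$21,383.69…
Interest: A$85,534.75 × ((1 + 0.0145)^16 − 1) = A$85,534.75 × 0.2590206… = A$22,155.2588…
Penalties + interest = A$21,383.6875 + A$22,155.2588… = A$43,538.95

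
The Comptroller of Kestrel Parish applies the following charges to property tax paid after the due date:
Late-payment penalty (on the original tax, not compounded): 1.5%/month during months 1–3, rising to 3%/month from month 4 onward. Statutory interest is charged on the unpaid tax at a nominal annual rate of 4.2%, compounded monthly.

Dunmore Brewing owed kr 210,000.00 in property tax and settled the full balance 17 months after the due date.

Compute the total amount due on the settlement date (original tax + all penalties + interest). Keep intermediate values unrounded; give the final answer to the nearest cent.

kr 320,501.06

Penalty, months 1–3: 3 × 1.5% × kr 210,000.00 = kr 9,450.00
Penalty, months 4–17: 14 × 3% × kr 210,000.00 = kr 88,200.00
Interest (4.2%/yr ÷ 12 = 0.35%/month): kr 210,000.00 × ((1 + 0.0035)^17 − 1) = kr 12,851.0582…
Total = kr 210,000.00 + kr 97,650.0000 + kr 12,851.0582… = kr 320,501.06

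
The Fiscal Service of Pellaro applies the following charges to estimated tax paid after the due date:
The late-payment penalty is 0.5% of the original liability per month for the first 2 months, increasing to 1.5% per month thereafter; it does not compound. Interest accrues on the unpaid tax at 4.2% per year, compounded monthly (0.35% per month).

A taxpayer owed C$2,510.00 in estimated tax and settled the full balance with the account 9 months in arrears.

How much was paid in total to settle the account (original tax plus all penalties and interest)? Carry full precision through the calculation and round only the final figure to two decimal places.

C$2,878.83

Penalty, months 1–2: 2 × 0.5% × C$2,510.00 = C$25.10
Penalty, months 3–9: 7 × 1.5% × C$2,510.00 = C$263.55
Interest: C$2,510.00 × ((1 + 0.0035)^9 − 1) = C$2,510.00 × 0.0319446… = C$80.1810…
Total = C$2,510.00 + C$288.6500 + C$80.1810… = C$2,878.83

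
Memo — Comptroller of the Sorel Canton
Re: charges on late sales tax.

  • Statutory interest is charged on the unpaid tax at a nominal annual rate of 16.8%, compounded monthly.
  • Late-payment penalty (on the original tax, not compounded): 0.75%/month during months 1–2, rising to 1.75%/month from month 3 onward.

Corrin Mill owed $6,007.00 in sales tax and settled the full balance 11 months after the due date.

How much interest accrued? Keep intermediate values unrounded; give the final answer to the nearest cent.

$992.63

Interest (16.8%/yr ÷ 12 = 1.4%/month): $6,007.00 × ((1 + 0.014)^11 − 1) = $992.6309…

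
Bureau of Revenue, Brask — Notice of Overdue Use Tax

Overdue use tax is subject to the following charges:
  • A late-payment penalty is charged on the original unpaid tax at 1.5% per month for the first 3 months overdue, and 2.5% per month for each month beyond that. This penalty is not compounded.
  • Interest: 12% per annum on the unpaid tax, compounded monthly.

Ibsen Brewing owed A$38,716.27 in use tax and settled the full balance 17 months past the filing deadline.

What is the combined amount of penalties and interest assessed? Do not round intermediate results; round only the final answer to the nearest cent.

Penalty, months 1–3: 3 × 1.5% × A$38,716.27 = A$1,742.23…
Penalty, months 4–17: 14 × 2.5% × A$38,716.27 = A$13,550.69…
Interest (12%/yr ÷ 12 = 1%/month): A$38,716.27 × ((1 + 0.01)^17 − 1) = A$7,135.5801…
Penalties + interest = A$15,292.9267… + A$7,135.5801… = A$22,428.51

A$22,428.51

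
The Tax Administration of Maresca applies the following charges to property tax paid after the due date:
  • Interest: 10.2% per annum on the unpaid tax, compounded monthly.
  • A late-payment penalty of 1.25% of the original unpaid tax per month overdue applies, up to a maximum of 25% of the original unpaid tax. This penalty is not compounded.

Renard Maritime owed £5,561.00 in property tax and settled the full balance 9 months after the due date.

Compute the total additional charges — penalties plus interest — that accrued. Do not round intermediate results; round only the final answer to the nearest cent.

Penalty: 9 × 1.25% × £5,561.00 = £625.61… (below the 25% cap of £1,390.25)
Interest (10.2%/yr ÷ 12 = 0.85%/month): £5,561.00 × ((1 + 0.0085)^9 − 1) = £440.1712…
Penalties + interest = £625.6125 + £440.1712… = £1,065.78

£1,065.78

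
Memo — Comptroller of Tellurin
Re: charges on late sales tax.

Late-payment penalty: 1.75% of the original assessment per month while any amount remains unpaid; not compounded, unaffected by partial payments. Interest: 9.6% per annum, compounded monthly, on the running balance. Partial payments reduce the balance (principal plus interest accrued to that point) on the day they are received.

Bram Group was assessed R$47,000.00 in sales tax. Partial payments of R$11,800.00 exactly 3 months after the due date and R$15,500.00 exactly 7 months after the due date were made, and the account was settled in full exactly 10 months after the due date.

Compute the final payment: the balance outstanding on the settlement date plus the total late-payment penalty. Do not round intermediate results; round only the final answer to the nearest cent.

Monthly rate = 9.6% ÷ 12 = 0.8%
Balance at month 3: R$47,000.0000 × (1 + 0.008)^3 = R$48,137.0481…
After R$11,800.00 payment: R$48,137.0481… − R$11,800.00 = R$36,337.0481…
Balance at month 7: R$36,337.0481… × (1 + 0.008)^4 = R$37,513.8616…
After R$15,500.00 payment: R$37,513.8616… − R$15,500.00 = R$22,013.8616…
Balance at month 10: R$22,013.8616… × (1 + 0.008)^3 = R$22,546.4322…
Penalty: 10 × 1.75% × R$47,000.00 = R$8,225.00
Final settlement = outstanding balance + penalty = R$22,546.4322… + R$8,225.00 = R$30,771.43

R$30,771.43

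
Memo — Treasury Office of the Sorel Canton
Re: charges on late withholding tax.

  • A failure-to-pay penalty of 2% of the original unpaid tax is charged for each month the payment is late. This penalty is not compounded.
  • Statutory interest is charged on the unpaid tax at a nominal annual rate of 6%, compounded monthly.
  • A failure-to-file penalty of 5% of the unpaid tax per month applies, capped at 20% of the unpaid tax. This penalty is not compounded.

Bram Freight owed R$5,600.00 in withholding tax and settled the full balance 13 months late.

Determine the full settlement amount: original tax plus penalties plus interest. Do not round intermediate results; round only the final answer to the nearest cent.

R$8,551.12

Failure-to-file: 13 × 5% × R$5,600.00 = R$3,640.00, capped at 20% × R$5,600.00 = R$1,120.00
Failure-to-pay penalty: 13 × 2% × R$5,600.00 = R$1,456.00
Interest (6%/yr ÷ 12 = 0.5%/month): R$5,600.00 × ((1 + 0.005)^13 − 1) = R$375.1227…
Total = R$5,600.00 + R$2,576.0000 + R$375.1227… = R$8,551.12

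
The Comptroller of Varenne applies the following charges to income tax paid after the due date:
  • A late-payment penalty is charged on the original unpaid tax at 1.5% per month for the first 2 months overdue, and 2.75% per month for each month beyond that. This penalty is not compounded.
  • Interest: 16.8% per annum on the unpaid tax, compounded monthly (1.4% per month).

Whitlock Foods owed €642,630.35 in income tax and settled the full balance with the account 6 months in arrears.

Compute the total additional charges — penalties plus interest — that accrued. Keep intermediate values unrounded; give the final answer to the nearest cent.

€145,874.17

Penalty, months 1–2: 2 × 1.5% × €642,630.35 = €19,278.91…
Penalty, months 3–6: 4 × 2.75% × €642,630.35 = €70,689.34…
Interest: €642,630.35 × ((1 + 0.014)^6 − 1) = €642,630.35 × 0.0869955… = €55,905.9226…
Penalties + interest = €89,968.2490 + €55,905.9226… = €145,874.17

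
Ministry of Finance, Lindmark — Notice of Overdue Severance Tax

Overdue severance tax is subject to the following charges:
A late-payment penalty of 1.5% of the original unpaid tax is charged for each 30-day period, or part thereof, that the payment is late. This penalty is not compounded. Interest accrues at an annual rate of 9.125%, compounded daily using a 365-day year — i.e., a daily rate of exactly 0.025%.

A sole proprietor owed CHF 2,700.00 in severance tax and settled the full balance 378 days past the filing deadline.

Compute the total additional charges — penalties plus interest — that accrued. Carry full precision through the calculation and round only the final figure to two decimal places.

CHF 794.06

Penalty periods: ⌈378/30⌉ = 13; penalty = 13 × 1.5% × CHF 2,700.00 = CHF 526.50
Interest: CHF 2,700.00 × ((1 + 0.00025)^378 − 1) = CHF 2,700.00 × 0.09909618… = CHF 267.5597…
Penalties + interest = CHF 526.5000 + CHF 267.5597… = CHF 794.06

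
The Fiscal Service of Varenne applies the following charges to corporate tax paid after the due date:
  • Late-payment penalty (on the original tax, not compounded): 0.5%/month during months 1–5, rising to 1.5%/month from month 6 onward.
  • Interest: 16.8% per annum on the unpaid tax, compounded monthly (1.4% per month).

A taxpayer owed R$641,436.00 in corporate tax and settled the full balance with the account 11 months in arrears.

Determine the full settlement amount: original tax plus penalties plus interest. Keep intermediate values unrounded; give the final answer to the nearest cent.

R$821,195.67

Penalty, months 1–5: 5 × 0.5% × R$641,436.00 = R$16,035.90
Penalty, months 6–11: 6 × 1.5% × R$641,436.00 = R$57,729.24
Interest: R$641,436.00 × ((1 + 0.014)^11 − 1) = R$641,436.00 × 0.1652457… = R$105,994.5339…
Total = R$641,436.00 + R$73,765.1400 + R$105,994.5339… = R$821,195.67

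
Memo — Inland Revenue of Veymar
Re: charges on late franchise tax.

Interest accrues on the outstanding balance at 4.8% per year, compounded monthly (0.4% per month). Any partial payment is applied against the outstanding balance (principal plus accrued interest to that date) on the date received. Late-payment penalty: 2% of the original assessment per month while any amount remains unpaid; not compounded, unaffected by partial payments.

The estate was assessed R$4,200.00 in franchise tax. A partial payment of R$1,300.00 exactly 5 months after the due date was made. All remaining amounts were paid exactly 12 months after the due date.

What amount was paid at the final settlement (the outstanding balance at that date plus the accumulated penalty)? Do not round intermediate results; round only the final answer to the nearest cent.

Balance at month 5: R$4,200.0000 × (1 + 0.004)^5 = R$4,284.6747…
After R$1,300.00 payment: R$4,284.6747… − R$1,300.00 = R$2,984.6747…
Balance at month 12: R$2,984.6747… × (1 + 0.004)^7 = R$3,069.2551…
Penalty: 12 × 2% × R$4,200.00 = R$1,008.00
Final settlement = outstanding balance + penalty = R$3,069.2551… + R$1,008.00 = R$4,077.26

R$4,077.26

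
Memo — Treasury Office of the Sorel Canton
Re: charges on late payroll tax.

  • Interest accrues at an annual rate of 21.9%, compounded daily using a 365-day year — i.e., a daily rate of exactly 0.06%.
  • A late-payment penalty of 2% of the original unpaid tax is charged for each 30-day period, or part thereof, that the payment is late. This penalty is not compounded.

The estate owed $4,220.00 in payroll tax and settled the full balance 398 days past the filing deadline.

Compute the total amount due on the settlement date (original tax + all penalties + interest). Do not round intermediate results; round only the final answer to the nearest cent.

Penalty periods: ⌈398/30⌉ = 14; penalty = 14 × 2% × $4,220.00 = $1,181.60
Interest: $4,220.00 × ((1 + 0.0006)^398 − 1) = $4,220.00 × 0.26963364… = $1,137.8540…
Total = $4,220.00 + $1,181.6000 + $1,137.8540… = $6,539.45

$6,539.45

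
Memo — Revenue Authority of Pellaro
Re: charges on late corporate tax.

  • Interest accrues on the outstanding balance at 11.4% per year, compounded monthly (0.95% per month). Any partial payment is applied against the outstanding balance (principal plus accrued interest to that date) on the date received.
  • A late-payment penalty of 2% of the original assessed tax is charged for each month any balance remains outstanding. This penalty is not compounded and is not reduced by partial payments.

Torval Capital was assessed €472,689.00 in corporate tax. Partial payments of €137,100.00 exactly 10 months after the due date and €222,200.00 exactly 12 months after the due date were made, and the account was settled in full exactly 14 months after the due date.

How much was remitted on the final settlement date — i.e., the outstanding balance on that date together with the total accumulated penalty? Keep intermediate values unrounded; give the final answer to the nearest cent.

€303,116.72

Balance at month 10: €472,689.0000 × (1 + 0.0095)^10 = €519,563.6136…
After €137,100.00 payment: €519,563.6136… − €137,100.00 = €382,463.6136…
Balance at month 12: €382,463.6136… × (1 + 0.0095)^2 = €389,764.9396…
After €222,200.00 payment: €389,764.9396… − €222,200.00 = €167,564.9396…
Balance at month 14: €167,564.9396… × (1 + 0.0095)^2 = €170,763.7962…
Penalty: 14 × 2% × €472,689.00 = €132,352.92
Final settlement = outstanding balance + penalty = €170,763.7962… + €132,352.92 = €303,116.72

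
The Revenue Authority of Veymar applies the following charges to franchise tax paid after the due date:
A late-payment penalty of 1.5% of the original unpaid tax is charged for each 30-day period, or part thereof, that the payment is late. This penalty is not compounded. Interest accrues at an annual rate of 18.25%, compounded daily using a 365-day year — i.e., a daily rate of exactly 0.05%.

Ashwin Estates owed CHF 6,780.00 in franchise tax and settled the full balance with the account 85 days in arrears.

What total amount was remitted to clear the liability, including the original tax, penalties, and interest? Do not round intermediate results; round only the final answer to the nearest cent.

Penalty periods: ⌈85/30⌉ = 3; penalty = 3 × 1.5% × CHF 6,780.00 = CHF 305.10
Interest: CHF 6,780.00 × ((1 + 0.0005)^85 − 1) = CHF 6,780.00 × 0.04340497… = CHF 294.2857…
Total = CHF 6,780.00 + CHF 305.1000 + CHF 294.2857… = CHF 7,379.39

CHF 7,379.39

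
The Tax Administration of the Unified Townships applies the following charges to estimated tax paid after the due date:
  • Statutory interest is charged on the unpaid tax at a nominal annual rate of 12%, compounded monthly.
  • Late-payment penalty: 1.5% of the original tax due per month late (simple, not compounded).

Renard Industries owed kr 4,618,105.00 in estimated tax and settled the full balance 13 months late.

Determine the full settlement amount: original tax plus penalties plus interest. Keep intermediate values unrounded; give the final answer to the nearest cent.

Late-payment penalty: 13 × 1.5% × kr 4,618,105.00 = kr 900,530.48…
Interest (12%/yr ÷ 12 = 1%/month): kr 4,618,105.00 × ((1 + 0.01)^13 − 1) = kr 637,729.2688…
Total = kr 4,618,105.00 + kr 900,530.4750 + kr 637,729.2688… = kr 6,156,364.74

kr 6,156,364.74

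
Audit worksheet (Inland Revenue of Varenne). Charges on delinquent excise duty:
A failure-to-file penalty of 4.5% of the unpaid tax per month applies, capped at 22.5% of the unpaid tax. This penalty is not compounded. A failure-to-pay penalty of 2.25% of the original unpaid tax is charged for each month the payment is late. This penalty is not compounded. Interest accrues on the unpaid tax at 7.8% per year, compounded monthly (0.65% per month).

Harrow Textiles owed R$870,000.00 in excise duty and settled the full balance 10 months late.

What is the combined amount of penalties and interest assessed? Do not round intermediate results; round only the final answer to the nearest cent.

R$449,733.09

Failure-to-file: 10 × 4.5% × R$870,000.00 = R$391,500.00, capped at 22.5% × R$870,000.00 = R$195,750.00
Failure-to-pay penalty = 2.25% × R$870,000.00 × 10 mo = R$195,750.00
Interest: R$870,000.00 × ((1 + 0.0065)^10 − 1) = R$870,000.00 × 0.0669346… = R$58,233.0870…
Penalties + interest = R$391,500.0000 + R$58,233.0870… = R$449,733.09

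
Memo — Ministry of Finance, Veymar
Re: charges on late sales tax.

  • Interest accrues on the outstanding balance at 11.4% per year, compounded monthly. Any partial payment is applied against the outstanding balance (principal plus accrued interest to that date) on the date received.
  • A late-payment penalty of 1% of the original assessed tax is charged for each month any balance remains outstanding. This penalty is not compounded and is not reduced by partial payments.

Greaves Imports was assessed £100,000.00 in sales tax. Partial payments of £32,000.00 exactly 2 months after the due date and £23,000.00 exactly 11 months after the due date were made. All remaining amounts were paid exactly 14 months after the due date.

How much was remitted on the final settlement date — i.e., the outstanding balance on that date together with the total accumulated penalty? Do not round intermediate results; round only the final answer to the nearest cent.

Monthly rate = 11.4% ÷ 12 = 0.95%
Balance at month 2: £100,000.0000 × (1 + 0.0095)^2 = £101,909.0250
After £32,000.00 payment: £101,909.0250 − £32,000.00 = £69,909.0250
Balance at month 11: £69,909.0250 × (1 + 0.0095)^9 = £76,118.4883…
After £23,000.00 payment: £76,118.4883… − £23,000.00 = £53,118.4883…
Balance at month 14: £53,118.4883… × (1 + 0.0095)^3 = £54,646.7926…
Penalty: 14 × 1% × £100,000.00 = £14,000.00
Final settlement = outstanding balance + penalty = £54,646.7926… + £14,000.00 = £68,646.79

£68,646.79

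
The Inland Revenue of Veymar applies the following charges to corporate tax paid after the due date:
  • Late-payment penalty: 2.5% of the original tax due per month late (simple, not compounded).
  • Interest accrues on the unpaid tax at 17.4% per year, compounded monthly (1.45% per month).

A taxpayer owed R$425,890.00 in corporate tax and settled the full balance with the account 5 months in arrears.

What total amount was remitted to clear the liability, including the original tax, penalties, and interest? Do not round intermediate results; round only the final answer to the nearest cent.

Late-payment penalty = 2.5% × R$425,890.00 × 5 mo = R$53,236.25
Interest: R$425,890.00 × ((1 + 0.0145)^5 − 1) = R$425,890.00 × 0.0746332… = R$31,785.5369…
Total = R$425,890.00 + R$53,236.2500 + R$31,785.5369… = R$510,911.79

R$510,911.79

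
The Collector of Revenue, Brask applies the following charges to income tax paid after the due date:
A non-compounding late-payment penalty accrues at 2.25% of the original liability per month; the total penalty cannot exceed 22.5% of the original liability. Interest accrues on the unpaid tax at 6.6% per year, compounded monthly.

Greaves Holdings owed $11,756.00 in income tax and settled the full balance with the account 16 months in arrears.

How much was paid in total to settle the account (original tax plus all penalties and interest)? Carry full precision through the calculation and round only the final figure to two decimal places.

Penalty (uncapped): 16 × 2.25% × $11,756.00 = $4,232.16; cap = 22.5% × $11,756.00 = $2,645.10 → penalty = $2,645.10
Interest (6.6%/yr ÷ 12 = 0.55%/month): $11,756.00 × ((1 + 0.0055)^16 − 1) = $1,078.3174…
Total = $11,756.00 + $2,645.1000 + $1,078.3174… = $15,479.42

$15,479.42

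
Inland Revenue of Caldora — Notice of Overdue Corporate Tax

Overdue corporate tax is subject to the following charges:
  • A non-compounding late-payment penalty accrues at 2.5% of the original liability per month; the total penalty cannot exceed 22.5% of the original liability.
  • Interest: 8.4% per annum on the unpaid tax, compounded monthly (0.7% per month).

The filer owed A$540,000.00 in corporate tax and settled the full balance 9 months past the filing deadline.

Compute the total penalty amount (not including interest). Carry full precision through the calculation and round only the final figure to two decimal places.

A$121,500.00

Penalty (uncapped): 9 × 2.5% × A$540,000.00 = A$121,500.00; cap = 22.5% × A$540,000.00 = A$121,500.00 → penalty = A$121,500.00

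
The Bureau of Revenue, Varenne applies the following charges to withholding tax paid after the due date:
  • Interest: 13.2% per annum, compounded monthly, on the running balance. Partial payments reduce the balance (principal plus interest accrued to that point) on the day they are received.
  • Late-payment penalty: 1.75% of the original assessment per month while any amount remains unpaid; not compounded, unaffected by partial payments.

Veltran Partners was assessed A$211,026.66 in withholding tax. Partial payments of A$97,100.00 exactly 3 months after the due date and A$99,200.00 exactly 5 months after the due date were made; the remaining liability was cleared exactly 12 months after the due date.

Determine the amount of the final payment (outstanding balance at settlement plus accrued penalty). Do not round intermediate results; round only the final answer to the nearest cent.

A$70,704.34

Monthly rate = 13.2% ÷ 12 = 1.1%
Balance at month 3: A$211,026.6600 × (1 + 0.011)^3 = A$218,067.4233…
After A$97,100.00 payment: A$218,067.4233… − A$97,100.00 = A$120,967.4233…
Balance at month 5: A$120,967.4233… × (1 + 0.011)^2 = A$123,643.3437…
After A$99,200.00 payment: A$123,643.3437… − A$99,200.00 = A$24,443.3437…
Balance at month 12: A$24,443.3437… × (1 + 0.011)^7 = A$26,388.7430…
Penalty: 12 × 1.75% × A$211,026.66 = A$44,315.60…
Final settlement = outstanding balance + penalty = A$26,388.7430… + A$44,315.60… = A$70,704.34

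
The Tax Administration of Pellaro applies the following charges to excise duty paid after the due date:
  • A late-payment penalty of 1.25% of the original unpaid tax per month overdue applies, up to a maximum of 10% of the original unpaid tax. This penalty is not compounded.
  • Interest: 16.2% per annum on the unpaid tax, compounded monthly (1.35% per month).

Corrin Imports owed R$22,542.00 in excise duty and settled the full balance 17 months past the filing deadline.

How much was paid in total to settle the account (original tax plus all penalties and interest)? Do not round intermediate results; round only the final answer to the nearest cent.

R$30,567.88

Penalty (uncapped): 17 × 1.25% × R$22,542.00 = R$4,790.18…; cap = 10% × R$22,542.00 = R$2,254.20 → penalty = R$2,254.20
Interest: R$22,542.00 × ((1 + 0.0135)^17 − 1) = R$22,542.00 × 0.2560410… = R$5,771.6753…
Total = R$22,542.00 + R$2,254.2000 + R$5,771.6753… = R$30,567.88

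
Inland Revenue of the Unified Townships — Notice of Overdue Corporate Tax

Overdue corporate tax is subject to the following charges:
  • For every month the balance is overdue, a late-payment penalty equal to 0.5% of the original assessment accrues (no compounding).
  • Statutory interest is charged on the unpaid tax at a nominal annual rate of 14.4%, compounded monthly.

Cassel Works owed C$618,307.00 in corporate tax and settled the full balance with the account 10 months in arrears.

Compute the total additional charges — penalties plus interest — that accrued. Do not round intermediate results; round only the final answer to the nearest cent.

Late-payment penalty = 0.5% × C$618,307.00 × 10 mo = C$30,915.35
Interest (14.4%/yr ÷ 12 = 1.2%/month): C$618,307.00 × ((1 + 0.012)^10 − 1) = C$78,334.4131…
Penalties + interest = C$30,915.3500 + C$78,334.4131… = C$109,249.76

C$109,249.76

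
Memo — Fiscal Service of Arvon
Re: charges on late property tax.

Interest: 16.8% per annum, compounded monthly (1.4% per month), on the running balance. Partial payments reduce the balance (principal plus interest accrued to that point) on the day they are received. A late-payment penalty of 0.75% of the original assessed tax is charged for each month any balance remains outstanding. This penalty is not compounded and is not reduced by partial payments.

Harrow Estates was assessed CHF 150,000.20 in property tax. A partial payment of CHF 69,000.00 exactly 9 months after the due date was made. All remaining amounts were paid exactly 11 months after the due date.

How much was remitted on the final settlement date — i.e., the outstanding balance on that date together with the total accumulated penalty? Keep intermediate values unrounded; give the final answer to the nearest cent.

Balance at month 9: CHF 150,000.2000 × (1 + 0.014)^9 = CHF 169,993.9374…
After CHF 69,000.00 payment: CHF 169,993.9374… − CHF 69,000.00 = CHF 100,993.9374…
Balance at month 11: CHF 100,993.9374… × (1 + 0.014)^2 = CHF 103,841.5624…
Penalty: 11 × 0.75% × CHF 150,000.20 = CHF 12,375.02…
Final settlement = outstanding balance + penalty = CHF 103,841.5624… + CHF 12,375.02… = CHF 116,216.58

CHF 116,216.58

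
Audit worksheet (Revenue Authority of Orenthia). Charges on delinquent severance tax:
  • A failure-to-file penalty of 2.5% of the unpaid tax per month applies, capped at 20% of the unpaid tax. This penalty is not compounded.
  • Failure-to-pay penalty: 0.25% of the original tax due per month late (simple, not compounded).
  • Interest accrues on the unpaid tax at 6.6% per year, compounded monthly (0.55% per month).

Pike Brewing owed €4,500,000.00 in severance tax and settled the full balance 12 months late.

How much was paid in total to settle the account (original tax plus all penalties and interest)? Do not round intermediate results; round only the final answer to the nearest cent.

Failure-to-file: 12 × 2.5% × €4,500,000.00 = €1,350,000.00, capped at 20% × €4,500,000.00 = €900,000.00
Failure-to-pay penalty = 0.25% × €4,500,000.00 × 12 mo = €135,000.00
Interest: €4,500,000.00 × ((1 + 0.0055)^12 − 1) = €4,500,000.00 × 0.0680336… = €306,151.0176…
Total = €4,500,000.00 + €1,035,000.0000 + €306,151.0176… = €5,841,151.02

€5,841,151.02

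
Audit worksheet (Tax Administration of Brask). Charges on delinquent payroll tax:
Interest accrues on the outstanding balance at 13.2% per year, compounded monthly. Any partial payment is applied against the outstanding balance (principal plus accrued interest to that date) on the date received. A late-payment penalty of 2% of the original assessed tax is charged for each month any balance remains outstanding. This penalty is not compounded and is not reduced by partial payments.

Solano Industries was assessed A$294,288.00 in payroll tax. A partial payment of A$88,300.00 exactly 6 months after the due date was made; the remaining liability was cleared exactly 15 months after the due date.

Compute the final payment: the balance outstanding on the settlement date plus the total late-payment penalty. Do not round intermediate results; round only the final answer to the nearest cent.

Monthly rate = 13.2% ÷ 12 = 1.1%
Balance at month 6: A$294,288.0000 × (1 + 0.011)^6 = A$314,253.0396…
After A$88,300.00 payment: A$314,253.0396… − A$88,300.00 = A$225,953.0396…
Balance at month 15: A$225,953.0396… × (1 + 0.011)^9 = A$249,332.3258…
Penalty: 15 × 2% × A$294,288.00 = A$88,286.40
Final settlement = outstanding balance + penalty = A$249,332.3258… + A$88,286.40 = A$337,618.73

A$337,618.73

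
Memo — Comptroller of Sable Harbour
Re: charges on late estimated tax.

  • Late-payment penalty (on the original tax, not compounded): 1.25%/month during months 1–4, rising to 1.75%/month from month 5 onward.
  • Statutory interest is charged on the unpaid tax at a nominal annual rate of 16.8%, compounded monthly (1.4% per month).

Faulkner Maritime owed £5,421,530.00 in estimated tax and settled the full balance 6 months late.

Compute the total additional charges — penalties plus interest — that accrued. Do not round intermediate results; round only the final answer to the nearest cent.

£932,478.54

Penalty, months 1–4: 4 × 1.25% × £5,421,530.00 = £271,076.50
Penalty, months 5–6: 2 × 1.75% × £5,421,530.00 = £189,753.55
Interest: £5,421,530.00 × ((1 + 0.014)^6 − 1) = £5,421,530.00 × 0.0869955… = £471,648.4934…
Penalties + interest = £460,830.0500 + £471,648.4934… = £932,478.54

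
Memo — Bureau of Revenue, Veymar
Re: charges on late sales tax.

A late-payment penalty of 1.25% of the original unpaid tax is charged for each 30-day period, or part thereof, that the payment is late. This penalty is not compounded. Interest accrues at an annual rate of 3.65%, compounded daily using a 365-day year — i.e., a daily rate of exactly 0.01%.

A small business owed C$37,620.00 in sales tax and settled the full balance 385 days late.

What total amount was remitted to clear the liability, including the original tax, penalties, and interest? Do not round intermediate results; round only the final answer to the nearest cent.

C$45,209.79

Penalty periods: ⌈385/30⌉ = 13; penalty = 13 × 1.25% × C$37,620.00 = C$6,113.25
Interest: C$37,620.00 × ((1 + 0.0001)^385 − 1) = C$37,620.00 × 0.03924873… = C$1,476.5371…
Total = C$37,620.00 + C$6,113.2500 + C$1,476.5371… = C$45,209.79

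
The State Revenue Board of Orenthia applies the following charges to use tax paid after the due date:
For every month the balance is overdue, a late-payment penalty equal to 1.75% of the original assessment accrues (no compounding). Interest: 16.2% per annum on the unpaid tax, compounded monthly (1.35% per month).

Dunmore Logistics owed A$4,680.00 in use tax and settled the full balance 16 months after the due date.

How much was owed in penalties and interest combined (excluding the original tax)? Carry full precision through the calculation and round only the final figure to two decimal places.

A$2,430.37

Late-payment penalty: 16 × 1.75% × A$4,680.00 = A$1,310.40
Interest: A$4,680.00 × ((1 + 0.0135)^16 − 1) = A$4,680.00 × 0.2393103… = A$1,119.9721…
Penalties + interest = A$1,310.4000 + A$1,119.9721… = A$2,430.37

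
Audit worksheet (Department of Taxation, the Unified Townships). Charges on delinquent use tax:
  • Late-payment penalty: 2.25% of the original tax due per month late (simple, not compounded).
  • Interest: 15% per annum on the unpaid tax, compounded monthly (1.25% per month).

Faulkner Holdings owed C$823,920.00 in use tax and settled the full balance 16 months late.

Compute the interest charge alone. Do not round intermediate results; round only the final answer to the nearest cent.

Interest: C$823,920.00 × ((1 + 0.0125)^16 − 1) = C$823,920.00 × 0.2198895… = C$181,171.3961…

C$181,171.40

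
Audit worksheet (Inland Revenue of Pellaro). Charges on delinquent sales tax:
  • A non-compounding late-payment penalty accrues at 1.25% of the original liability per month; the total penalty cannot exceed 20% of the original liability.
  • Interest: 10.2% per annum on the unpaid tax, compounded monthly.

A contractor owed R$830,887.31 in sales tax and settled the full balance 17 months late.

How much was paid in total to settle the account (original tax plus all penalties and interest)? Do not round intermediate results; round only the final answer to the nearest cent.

Penalty (uncapped): 17 × 1.25% × R$830,887.31 = R$176,563.55…; cap = 20% × R$830,887.31 = R$166,177.46… → penalty = R$166,177.46…
Interest (10.2%/yr ÷ 12 = 0.85%/month): R$830,887.31 × ((1 + 0.0085)^17 − 1) = R$128,585.0525…
Total = R$830,887.31 + R$166,177.4620 + R$128,585.0525… = R$1,125,649.82

R$1,125,649.82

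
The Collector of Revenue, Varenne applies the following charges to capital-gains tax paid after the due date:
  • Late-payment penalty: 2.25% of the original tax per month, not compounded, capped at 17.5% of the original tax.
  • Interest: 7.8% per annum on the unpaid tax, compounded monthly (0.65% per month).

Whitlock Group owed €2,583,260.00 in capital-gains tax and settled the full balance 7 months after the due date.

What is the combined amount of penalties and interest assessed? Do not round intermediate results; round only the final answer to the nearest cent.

€526,718.77

Penalty: 7 × 2.25% × €2,583,260.00 = €406,863.45 (below the 17.5% cap of €452,070.50)
Interest: €2,583,260.00 × ((1 + 0.0065)^7 − 1) = €2,583,260.00 × 0.0463969… = €119,855.3194…
Penalties + interest = €406,863.4500 + €119,855.3194… = €526,718.77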